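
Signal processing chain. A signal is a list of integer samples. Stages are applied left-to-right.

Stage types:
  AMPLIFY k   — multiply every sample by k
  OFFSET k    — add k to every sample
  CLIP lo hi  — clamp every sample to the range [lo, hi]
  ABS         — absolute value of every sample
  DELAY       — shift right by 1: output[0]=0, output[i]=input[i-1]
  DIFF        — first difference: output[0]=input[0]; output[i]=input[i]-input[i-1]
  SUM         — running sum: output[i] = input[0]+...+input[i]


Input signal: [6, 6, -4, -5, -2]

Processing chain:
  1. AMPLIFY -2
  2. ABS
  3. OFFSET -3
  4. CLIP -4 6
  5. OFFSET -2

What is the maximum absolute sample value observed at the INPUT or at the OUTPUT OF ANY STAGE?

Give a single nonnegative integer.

Input: [6, 6, -4, -5, -2] (max |s|=6)
Stage 1 (AMPLIFY -2): 6*-2=-12, 6*-2=-12, -4*-2=8, -5*-2=10, -2*-2=4 -> [-12, -12, 8, 10, 4] (max |s|=12)
Stage 2 (ABS): |-12|=12, |-12|=12, |8|=8, |10|=10, |4|=4 -> [12, 12, 8, 10, 4] (max |s|=12)
Stage 3 (OFFSET -3): 12+-3=9, 12+-3=9, 8+-3=5, 10+-3=7, 4+-3=1 -> [9, 9, 5, 7, 1] (max |s|=9)
Stage 4 (CLIP -4 6): clip(9,-4,6)=6, clip(9,-4,6)=6, clip(5,-4,6)=5, clip(7,-4,6)=6, clip(1,-4,6)=1 -> [6, 6, 5, 6, 1] (max |s|=6)
Stage 5 (OFFSET -2): 6+-2=4, 6+-2=4, 5+-2=3, 6+-2=4, 1+-2=-1 -> [4, 4, 3, 4, -1] (max |s|=4)
Overall max amplitude: 12

Answer: 12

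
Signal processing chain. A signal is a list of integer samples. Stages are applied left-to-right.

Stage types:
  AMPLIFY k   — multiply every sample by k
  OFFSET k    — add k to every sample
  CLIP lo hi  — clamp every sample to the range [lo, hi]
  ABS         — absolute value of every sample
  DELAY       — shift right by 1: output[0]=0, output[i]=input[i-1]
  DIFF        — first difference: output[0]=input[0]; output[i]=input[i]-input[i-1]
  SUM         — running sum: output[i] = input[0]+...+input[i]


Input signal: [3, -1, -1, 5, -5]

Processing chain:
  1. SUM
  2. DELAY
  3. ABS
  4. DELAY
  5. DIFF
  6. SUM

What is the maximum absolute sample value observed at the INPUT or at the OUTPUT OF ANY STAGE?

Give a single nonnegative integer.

Input: [3, -1, -1, 5, -5] (max |s|=5)
Stage 1 (SUM): sum[0..0]=3, sum[0..1]=2, sum[0..2]=1, sum[0..3]=6, sum[0..4]=1 -> [3, 2, 1, 6, 1] (max |s|=6)
Stage 2 (DELAY): [0, 3, 2, 1, 6] = [0, 3, 2, 1, 6] -> [0, 3, 2, 1, 6] (max |s|=6)
Stage 3 (ABS): |0|=0, |3|=3, |2|=2, |1|=1, |6|=6 -> [0, 3, 2, 1, 6] (max |s|=6)
Stage 4 (DELAY): [0, 0, 3, 2, 1] = [0, 0, 3, 2, 1] -> [0, 0, 3, 2, 1] (max |s|=3)
Stage 5 (DIFF): s[0]=0, 0-0=0, 3-0=3, 2-3=-1, 1-2=-1 -> [0, 0, 3, -1, -1] (max |s|=3)
Stage 6 (SUM): sum[0..0]=0, sum[0..1]=0, sum[0..2]=3, sum[0..3]=2, sum[0..4]=1 -> [0, 0, 3, 2, 1] (max |s|=3)
Overall max amplitude: 6

Answer: 6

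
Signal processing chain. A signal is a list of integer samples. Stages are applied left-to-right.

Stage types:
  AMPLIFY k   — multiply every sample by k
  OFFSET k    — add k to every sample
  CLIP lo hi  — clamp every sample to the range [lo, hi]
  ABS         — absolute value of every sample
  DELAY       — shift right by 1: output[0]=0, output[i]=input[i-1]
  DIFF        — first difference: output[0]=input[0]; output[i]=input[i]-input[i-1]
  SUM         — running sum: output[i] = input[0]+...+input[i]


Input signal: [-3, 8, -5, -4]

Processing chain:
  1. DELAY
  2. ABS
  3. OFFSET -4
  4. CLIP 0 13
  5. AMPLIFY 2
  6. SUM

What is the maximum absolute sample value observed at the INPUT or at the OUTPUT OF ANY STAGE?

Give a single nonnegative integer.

Input: [-3, 8, -5, -4] (max |s|=8)
Stage 1 (DELAY): [0, -3, 8, -5] = [0, -3, 8, -5] -> [0, -3, 8, -5] (max |s|=8)
Stage 2 (ABS): |0|=0, |-3|=3, |8|=8, |-5|=5 -> [0, 3, 8, 5] (max |s|=8)
Stage 3 (OFFSET -4): 0+-4=-4, 3+-4=-1, 8+-4=4, 5+-4=1 -> [-4, -1, 4, 1] (max |s|=4)
Stage 4 (CLIP 0 13): clip(-4,0,13)=0, clip(-1,0,13)=0, clip(4,0,13)=4, clip(1,0,13)=1 -> [0, 0, 4, 1] (max |s|=4)
Stage 5 (AMPLIFY 2): 0*2=0, 0*2=0, 4*2=8, 1*2=2 -> [0, 0, 8, 2] (max |s|=8)
Stage 6 (SUM): sum[0..0]=0, sum[0..1]=0, sum[0..2]=8, sum[0..3]=10 -> [0, 0, 8, 10] (max |s|=10)
Overall max amplitude: 10

Answer: 10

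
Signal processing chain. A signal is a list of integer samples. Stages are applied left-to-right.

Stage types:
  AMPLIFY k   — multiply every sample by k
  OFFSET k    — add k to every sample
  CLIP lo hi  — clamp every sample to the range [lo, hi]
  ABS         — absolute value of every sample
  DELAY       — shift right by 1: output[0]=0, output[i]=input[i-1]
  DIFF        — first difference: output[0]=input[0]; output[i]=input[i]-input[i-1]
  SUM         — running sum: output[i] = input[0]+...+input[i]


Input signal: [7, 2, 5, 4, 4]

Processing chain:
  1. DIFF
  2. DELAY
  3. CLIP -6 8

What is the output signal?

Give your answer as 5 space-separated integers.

Input: [7, 2, 5, 4, 4]
Stage 1 (DIFF): s[0]=7, 2-7=-5, 5-2=3, 4-5=-1, 4-4=0 -> [7, -5, 3, -1, 0]
Stage 2 (DELAY): [0, 7, -5, 3, -1] = [0, 7, -5, 3, -1] -> [0, 7, -5, 3, -1]
Stage 3 (CLIP -6 8): clip(0,-6,8)=0, clip(7,-6,8)=7, clip(-5,-6,8)=-5, clip(3,-6,8)=3, clip(-1,-6,8)=-1 -> [0, 7, -5, 3, -1]

Answer: 0 7 -5 3 -1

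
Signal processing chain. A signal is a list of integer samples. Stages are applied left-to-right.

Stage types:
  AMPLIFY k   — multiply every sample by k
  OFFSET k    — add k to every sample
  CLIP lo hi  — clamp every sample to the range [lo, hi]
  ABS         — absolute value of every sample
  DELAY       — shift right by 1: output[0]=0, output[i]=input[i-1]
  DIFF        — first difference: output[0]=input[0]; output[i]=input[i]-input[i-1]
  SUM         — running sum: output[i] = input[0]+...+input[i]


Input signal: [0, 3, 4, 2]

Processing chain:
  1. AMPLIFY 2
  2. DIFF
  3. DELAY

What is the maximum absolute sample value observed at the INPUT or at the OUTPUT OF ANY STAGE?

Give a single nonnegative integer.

Answer: 8

Derivation:
Input: [0, 3, 4, 2] (max |s|=4)
Stage 1 (AMPLIFY 2): 0*2=0, 3*2=6, 4*2=8, 2*2=4 -> [0, 6, 8, 4] (max |s|=8)
Stage 2 (DIFF): s[0]=0, 6-0=6, 8-6=2, 4-8=-4 -> [0, 6, 2, -4] (max |s|=6)
Stage 3 (DELAY): [0, 0, 6, 2] = [0, 0, 6, 2] -> [0, 0, 6, 2] (max |s|=6)
Overall max amplitude: 8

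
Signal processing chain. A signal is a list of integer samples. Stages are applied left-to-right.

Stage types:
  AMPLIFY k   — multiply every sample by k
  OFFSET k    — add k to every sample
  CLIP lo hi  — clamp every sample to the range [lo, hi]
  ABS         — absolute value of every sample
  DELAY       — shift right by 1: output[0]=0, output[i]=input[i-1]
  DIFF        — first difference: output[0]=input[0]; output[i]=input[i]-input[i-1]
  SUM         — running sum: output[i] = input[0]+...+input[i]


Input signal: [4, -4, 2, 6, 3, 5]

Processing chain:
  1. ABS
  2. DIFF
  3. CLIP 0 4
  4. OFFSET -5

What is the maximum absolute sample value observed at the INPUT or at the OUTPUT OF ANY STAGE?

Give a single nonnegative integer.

Input: [4, -4, 2, 6, 3, 5] (max |s|=6)
Stage 1 (ABS): |4|=4, |-4|=4, |2|=2, |6|=6, |3|=3, |5|=5 -> [4, 4, 2, 6, 3, 5] (max |s|=6)
Stage 2 (DIFF): s[0]=4, 4-4=0, 2-4=-2, 6-2=4, 3-6=-3, 5-3=2 -> [4, 0, -2, 4, -3, 2] (max |s|=4)
Stage 3 (CLIP 0 4): clip(4,0,4)=4, clip(0,0,4)=0, clip(-2,0,4)=0, clip(4,0,4)=4, clip(-3,0,4)=0, clip(2,0,4)=2 -> [4, 0, 0, 4, 0, 2] (max |s|=4)
Stage 4 (OFFSET -5): 4+-5=-1, 0+-5=-5, 0+-5=-5, 4+-5=-1, 0+-5=-5, 2+-5=-3 -> [-1, -5, -5, -1, -5, -3] (max |s|=5)
Overall max amplitude: 6

Answer: 6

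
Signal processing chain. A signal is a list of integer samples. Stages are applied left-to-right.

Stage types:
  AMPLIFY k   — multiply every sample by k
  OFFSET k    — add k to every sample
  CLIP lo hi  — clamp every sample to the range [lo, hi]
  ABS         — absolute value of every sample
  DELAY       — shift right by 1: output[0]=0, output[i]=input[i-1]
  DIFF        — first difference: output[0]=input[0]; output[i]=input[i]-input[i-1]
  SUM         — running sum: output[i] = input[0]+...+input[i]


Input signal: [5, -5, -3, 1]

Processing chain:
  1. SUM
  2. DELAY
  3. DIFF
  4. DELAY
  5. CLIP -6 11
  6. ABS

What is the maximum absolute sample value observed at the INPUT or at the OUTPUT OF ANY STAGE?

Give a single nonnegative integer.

Answer: 5

Derivation:
Input: [5, -5, -3, 1] (max |s|=5)
Stage 1 (SUM): sum[0..0]=5, sum[0..1]=0, sum[0..2]=-3, sum[0..3]=-2 -> [5, 0, -3, -2] (max |s|=5)
Stage 2 (DELAY): [0, 5, 0, -3] = [0, 5, 0, -3] -> [0, 5, 0, -3] (max |s|=5)
Stage 3 (DIFF): s[0]=0, 5-0=5, 0-5=-5, -3-0=-3 -> [0, 5, -5, -3] (max |s|=5)
Stage 4 (DELAY): [0, 0, 5, -5] = [0, 0, 5, -5] -> [0, 0, 5, -5] (max |s|=5)
Stage 5 (CLIP -6 11): clip(0,-6,11)=0, clip(0,-6,11)=0, clip(5,-6,11)=5, clip(-5,-6,11)=-5 -> [0, 0, 5, -5] (max |s|=5)
Stage 6 (ABS): |0|=0, |0|=0, |5|=5, |-5|=5 -> [0, 0, 5, 5] (max |s|=5)
Overall max amplitude: 5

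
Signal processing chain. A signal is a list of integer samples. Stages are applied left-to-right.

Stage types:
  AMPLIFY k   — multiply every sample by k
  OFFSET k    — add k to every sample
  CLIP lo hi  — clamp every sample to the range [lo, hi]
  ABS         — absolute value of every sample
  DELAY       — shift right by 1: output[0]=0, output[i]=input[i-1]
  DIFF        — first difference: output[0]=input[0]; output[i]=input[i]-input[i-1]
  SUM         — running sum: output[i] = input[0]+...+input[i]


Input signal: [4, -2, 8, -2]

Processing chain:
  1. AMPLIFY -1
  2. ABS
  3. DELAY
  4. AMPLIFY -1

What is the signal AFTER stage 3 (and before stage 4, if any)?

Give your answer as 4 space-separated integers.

Answer: 0 4 2 8

Derivation:
Input: [4, -2, 8, -2]
Stage 1 (AMPLIFY -1): 4*-1=-4, -2*-1=2, 8*-1=-8, -2*-1=2 -> [-4, 2, -8, 2]
Stage 2 (ABS): |-4|=4, |2|=2, |-8|=8, |2|=2 -> [4, 2, 8, 2]
Stage 3 (DELAY): [0, 4, 2, 8] = [0, 4, 2, 8] -> [0, 4, 2, 8]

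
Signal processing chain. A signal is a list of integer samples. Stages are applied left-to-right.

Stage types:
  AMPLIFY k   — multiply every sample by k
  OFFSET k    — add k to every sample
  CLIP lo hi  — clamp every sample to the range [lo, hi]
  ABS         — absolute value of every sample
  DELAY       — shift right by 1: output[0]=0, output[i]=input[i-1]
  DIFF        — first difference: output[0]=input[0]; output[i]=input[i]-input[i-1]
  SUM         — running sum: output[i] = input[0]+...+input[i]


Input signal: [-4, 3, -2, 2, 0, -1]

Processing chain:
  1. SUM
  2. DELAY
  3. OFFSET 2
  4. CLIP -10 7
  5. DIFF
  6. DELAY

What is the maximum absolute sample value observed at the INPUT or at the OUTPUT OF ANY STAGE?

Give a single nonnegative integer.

Answer: 4

Derivation:
Input: [-4, 3, -2, 2, 0, -1] (max |s|=4)
Stage 1 (SUM): sum[0..0]=-4, sum[0..1]=-1, sum[0..2]=-3, sum[0..3]=-1, sum[0..4]=-1, sum[0..5]=-2 -> [-4, -1, -3, -1, -1, -2] (max |s|=4)
Stage 2 (DELAY): [0, -4, -1, -3, -1, -1] = [0, -4, -1, -3, -1, -1] -> [0, -4, -1, -3, -1, -1] (max |s|=4)
Stage 3 (OFFSET 2): 0+2=2, -4+2=-2, -1+2=1, -3+2=-1, -1+2=1, -1+2=1 -> [2, -2, 1, -1, 1, 1] (max |s|=2)
Stage 4 (CLIP -10 7): clip(2,-10,7)=2, clip(-2,-10,7)=-2, clip(1,-10,7)=1, clip(-1,-10,7)=-1, clip(1,-10,7)=1, clip(1,-10,7)=1 -> [2, -2, 1, -1, 1, 1] (max |s|=2)
Stage 5 (DIFF): s[0]=2, -2-2=-4, 1--2=3, -1-1=-2, 1--1=2, 1-1=0 -> [2, -4, 3, -2, 2, 0] (max |s|=4)
Stage 6 (DELAY): [0, 2, -4, 3, -2, 2] = [0, 2, -4, 3, -2, 2] -> [0, 2, -4, 3, -2, 2] (max |s|=4)
Overall max amplitude: 4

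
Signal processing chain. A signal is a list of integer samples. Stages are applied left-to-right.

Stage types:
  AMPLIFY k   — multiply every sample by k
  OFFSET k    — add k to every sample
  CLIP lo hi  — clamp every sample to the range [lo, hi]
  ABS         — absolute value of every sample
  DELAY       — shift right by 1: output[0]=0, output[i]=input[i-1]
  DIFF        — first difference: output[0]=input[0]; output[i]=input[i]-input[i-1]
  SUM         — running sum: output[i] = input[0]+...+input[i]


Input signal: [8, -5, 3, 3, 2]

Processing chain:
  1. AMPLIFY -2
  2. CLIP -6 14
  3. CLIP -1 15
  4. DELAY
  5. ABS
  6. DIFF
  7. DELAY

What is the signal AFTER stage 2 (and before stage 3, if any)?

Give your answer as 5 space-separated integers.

Input: [8, -5, 3, 3, 2]
Stage 1 (AMPLIFY -2): 8*-2=-16, -5*-2=10, 3*-2=-6, 3*-2=-6, 2*-2=-4 -> [-16, 10, -6, -6, -4]
Stage 2 (CLIP -6 14): clip(-16,-6,14)=-6, clip(10,-6,14)=10, clip(-6,-6,14)=-6, clip(-6,-6,14)=-6, clip(-4,-6,14)=-4 -> [-6, 10, -6, -6, -4]

Answer: -6 10 -6 -6 -4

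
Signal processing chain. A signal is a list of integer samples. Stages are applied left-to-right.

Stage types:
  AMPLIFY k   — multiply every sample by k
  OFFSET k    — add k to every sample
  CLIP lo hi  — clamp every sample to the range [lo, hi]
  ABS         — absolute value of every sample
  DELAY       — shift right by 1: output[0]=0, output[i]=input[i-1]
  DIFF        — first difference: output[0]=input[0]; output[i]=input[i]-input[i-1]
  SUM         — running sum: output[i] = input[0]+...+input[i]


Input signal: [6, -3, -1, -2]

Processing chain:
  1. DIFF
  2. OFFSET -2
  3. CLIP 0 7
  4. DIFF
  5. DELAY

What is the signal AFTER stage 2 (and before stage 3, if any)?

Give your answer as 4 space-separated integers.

Input: [6, -3, -1, -2]
Stage 1 (DIFF): s[0]=6, -3-6=-9, -1--3=2, -2--1=-1 -> [6, -9, 2, -1]
Stage 2 (OFFSET -2): 6+-2=4, -9+-2=-11, 2+-2=0, -1+-2=-3 -> [4, -11, 0, -3]

Answer: 4 -11 0 -3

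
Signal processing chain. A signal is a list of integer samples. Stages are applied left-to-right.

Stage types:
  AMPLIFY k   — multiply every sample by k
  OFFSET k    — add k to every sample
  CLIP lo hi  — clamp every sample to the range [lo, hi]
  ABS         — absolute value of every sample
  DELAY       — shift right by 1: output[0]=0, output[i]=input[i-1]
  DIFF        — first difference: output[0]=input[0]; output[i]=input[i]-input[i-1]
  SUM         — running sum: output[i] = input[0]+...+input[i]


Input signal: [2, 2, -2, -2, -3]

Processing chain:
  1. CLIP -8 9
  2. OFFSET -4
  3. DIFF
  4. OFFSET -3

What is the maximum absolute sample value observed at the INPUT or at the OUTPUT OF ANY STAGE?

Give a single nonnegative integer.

Input: [2, 2, -2, -2, -3] (max |s|=3)
Stage 1 (CLIP -8 9): clip(2,-8,9)=2, clip(2,-8,9)=2, clip(-2,-8,9)=-2, clip(-2,-8,9)=-2, clip(-3,-8,9)=-3 -> [2, 2, -2, -2, -3] (max |s|=3)
Stage 2 (OFFSET -4): 2+-4=-2, 2+-4=-2, -2+-4=-6, -2+-4=-6, -3+-4=-7 -> [-2, -2, -6, -6, -7] (max |s|=7)
Stage 3 (DIFF): s[0]=-2, -2--2=0, -6--2=-4, -6--6=0, -7--6=-1 -> [-2, 0, -4, 0, -1] (max |s|=4)
Stage 4 (OFFSET -3): -2+-3=-5, 0+-3=-3, -4+-3=-7, 0+-3=-3, -1+-3=-4 -> [-5, -3, -7, -3, -4] (max |s|=7)
Overall max amplitude: 7

Answer: 7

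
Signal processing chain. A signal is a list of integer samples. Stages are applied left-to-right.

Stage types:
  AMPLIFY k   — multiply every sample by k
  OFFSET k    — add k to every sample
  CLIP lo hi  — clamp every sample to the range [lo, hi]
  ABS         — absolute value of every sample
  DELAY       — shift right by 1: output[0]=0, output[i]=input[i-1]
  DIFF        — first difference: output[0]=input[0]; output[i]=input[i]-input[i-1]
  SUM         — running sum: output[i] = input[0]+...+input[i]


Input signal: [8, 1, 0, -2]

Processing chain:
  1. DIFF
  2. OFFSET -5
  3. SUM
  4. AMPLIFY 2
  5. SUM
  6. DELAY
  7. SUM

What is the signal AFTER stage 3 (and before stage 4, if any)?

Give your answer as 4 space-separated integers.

Input: [8, 1, 0, -2]
Stage 1 (DIFF): s[0]=8, 1-8=-7, 0-1=-1, -2-0=-2 -> [8, -7, -1, -2]
Stage 2 (OFFSET -5): 8+-5=3, -7+-5=-12, -1+-5=-6, -2+-5=-7 -> [3, -12, -6, -7]
Stage 3 (SUM): sum[0..0]=3, sum[0..1]=-9, sum[0..2]=-15, sum[0..3]=-22 -> [3, -9, -15, -22]

Answer: 3 -9 -15 -22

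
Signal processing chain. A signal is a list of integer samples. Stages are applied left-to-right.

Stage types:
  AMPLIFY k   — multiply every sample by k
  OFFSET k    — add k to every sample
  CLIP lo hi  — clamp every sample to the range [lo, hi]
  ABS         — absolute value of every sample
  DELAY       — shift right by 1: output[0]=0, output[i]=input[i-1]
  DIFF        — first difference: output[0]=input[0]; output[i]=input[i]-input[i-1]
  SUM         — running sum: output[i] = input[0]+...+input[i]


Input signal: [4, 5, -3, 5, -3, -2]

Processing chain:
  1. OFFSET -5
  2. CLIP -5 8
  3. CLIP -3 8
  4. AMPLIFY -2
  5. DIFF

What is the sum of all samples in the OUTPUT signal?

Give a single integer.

Answer: 6

Derivation:
Input: [4, 5, -3, 5, -3, -2]
Stage 1 (OFFSET -5): 4+-5=-1, 5+-5=0, -3+-5=-8, 5+-5=0, -3+-5=-8, -2+-5=-7 -> [-1, 0, -8, 0, -8, -7]
Stage 2 (CLIP -5 8): clip(-1,-5,8)=-1, clip(0,-5,8)=0, clip(-8,-5,8)=-5, clip(0,-5,8)=0, clip(-8,-5,8)=-5, clip(-7,-5,8)=-5 -> [-1, 0, -5, 0, -5, -5]
Stage 3 (CLIP -3 8): clip(-1,-3,8)=-1, clip(0,-3,8)=0, clip(-5,-3,8)=-3, clip(0,-3,8)=0, clip(-5,-3,8)=-3, clip(-5,-3,8)=-3 -> [-1, 0, -3, 0, -3, -3]
Stage 4 (AMPLIFY -2): -1*-2=2, 0*-2=0, -3*-2=6, 0*-2=0, -3*-2=6, -3*-2=6 -> [2, 0, 6, 0, 6, 6]
Stage 5 (DIFF): s[0]=2, 0-2=-2, 6-0=6, 0-6=-6, 6-0=6, 6-6=0 -> [2, -2, 6, -6, 6, 0]
Output sum: 6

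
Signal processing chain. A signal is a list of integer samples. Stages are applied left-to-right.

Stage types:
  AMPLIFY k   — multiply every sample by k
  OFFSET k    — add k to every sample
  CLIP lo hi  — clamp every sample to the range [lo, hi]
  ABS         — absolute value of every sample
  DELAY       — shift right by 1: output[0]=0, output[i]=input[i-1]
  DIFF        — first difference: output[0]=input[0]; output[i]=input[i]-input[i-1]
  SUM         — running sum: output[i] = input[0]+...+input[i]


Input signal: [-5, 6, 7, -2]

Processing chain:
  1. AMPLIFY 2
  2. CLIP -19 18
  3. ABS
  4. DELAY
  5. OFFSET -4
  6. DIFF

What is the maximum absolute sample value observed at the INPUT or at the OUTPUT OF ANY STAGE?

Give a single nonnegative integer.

Input: [-5, 6, 7, -2] (max |s|=7)
Stage 1 (AMPLIFY 2): -5*2=-10, 6*2=12, 7*2=14, -2*2=-4 -> [-10, 12, 14, -4] (max |s|=14)
Stage 2 (CLIP -19 18): clip(-10,-19,18)=-10, clip(12,-19,18)=12, clip(14,-19,18)=14, clip(-4,-19,18)=-4 -> [-10, 12, 14, -4] (max |s|=14)
Stage 3 (ABS): |-10|=10, |12|=12, |14|=14, |-4|=4 -> [10, 12, 14, 4] (max |s|=14)
Stage 4 (DELAY): [0, 10, 12, 14] = [0, 10, 12, 14] -> [0, 10, 12, 14] (max |s|=14)
Stage 5 (OFFSET -4): 0+-4=-4, 10+-4=6, 12+-4=8, 14+-4=10 -> [-4, 6, 8, 10] (max |s|=10)
Stage 6 (DIFF): s[0]=-4, 6--4=10, 8-6=2, 10-8=2 -> [-4, 10, 2, 2] (max |s|=10)
Overall max amplitude: 14

Answer: 14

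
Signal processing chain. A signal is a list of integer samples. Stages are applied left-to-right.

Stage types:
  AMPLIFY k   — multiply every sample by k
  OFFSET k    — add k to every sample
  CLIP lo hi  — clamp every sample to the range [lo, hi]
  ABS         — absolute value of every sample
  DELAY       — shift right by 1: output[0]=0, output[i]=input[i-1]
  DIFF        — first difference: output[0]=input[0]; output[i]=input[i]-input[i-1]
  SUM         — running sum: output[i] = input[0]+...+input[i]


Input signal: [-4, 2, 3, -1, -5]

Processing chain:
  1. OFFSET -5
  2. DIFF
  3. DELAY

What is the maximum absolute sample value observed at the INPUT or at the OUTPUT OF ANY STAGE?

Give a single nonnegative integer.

Answer: 10

Derivation:
Input: [-4, 2, 3, -1, -5] (max |s|=5)
Stage 1 (OFFSET -5): -4+-5=-9, 2+-5=-3, 3+-5=-2, -1+-5=-6, -5+-5=-10 -> [-9, -3, -2, -6, -10] (max |s|=10)
Stage 2 (DIFF): s[0]=-9, -3--9=6, -2--3=1, -6--2=-4, -10--6=-4 -> [-9, 6, 1, -4, -4] (max |s|=9)
Stage 3 (DELAY): [0, -9, 6, 1, -4] = [0, -9, 6, 1, -4] -> [0, -9, 6, 1, -4] (max |s|=9)
Overall max amplitude: 10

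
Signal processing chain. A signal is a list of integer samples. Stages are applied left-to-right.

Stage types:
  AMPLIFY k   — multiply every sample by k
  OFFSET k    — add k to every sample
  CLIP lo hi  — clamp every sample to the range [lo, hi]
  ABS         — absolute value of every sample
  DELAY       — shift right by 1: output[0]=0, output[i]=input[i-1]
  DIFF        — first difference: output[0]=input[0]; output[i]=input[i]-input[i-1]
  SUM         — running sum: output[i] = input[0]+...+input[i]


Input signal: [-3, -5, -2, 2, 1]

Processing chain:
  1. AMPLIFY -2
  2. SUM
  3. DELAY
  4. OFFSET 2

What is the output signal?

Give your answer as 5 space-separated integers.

Answer: 2 8 18 22 18

Derivation:
Input: [-3, -5, -2, 2, 1]
Stage 1 (AMPLIFY -2): -3*-2=6, -5*-2=10, -2*-2=4, 2*-2=-4, 1*-2=-2 -> [6, 10, 4, -4, -2]
Stage 2 (SUM): sum[0..0]=6, sum[0..1]=16, sum[0..2]=20, sum[0..3]=16, sum[0..4]=14 -> [6, 16, 20, 16, 14]
Stage 3 (DELAY): [0, 6, 16, 20, 16] = [0, 6, 16, 20, 16] -> [0, 6, 16, 20, 16]
Stage 4 (OFFSET 2): 0+2=2, 6+2=8, 16+2=18, 20+2=22, 16+2=18 -> [2, 8, 18, 22, 18]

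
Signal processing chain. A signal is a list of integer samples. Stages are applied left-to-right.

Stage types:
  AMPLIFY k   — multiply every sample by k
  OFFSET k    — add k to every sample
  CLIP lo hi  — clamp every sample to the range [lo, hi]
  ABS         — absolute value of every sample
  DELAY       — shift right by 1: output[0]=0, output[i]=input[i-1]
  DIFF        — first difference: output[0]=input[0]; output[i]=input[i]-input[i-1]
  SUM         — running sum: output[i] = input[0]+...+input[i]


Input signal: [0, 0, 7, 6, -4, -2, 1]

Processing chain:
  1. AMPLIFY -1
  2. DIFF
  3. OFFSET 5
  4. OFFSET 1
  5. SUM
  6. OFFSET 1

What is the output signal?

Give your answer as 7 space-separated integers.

Input: [0, 0, 7, 6, -4, -2, 1]
Stage 1 (AMPLIFY -1): 0*-1=0, 0*-1=0, 7*-1=-7, 6*-1=-6, -4*-1=4, -2*-1=2, 1*-1=-1 -> [0, 0, -7, -6, 4, 2, -1]
Stage 2 (DIFF): s[0]=0, 0-0=0, -7-0=-7, -6--7=1, 4--6=10, 2-4=-2, -1-2=-3 -> [0, 0, -7, 1, 10, -2, -3]
Stage 3 (OFFSET 5): 0+5=5, 0+5=5, -7+5=-2, 1+5=6, 10+5=15, -2+5=3, -3+5=2 -> [5, 5, -2, 6, 15, 3, 2]
Stage 4 (OFFSET 1): 5+1=6, 5+1=6, -2+1=-1, 6+1=7, 15+1=16, 3+1=4, 2+1=3 -> [6, 6, -1, 7, 16, 4, 3]
Stage 5 (SUM): sum[0..0]=6, sum[0..1]=12, sum[0..2]=11, sum[0..3]=18, sum[0..4]=34, sum[0..5]=38, sum[0..6]=41 -> [6, 12, 11, 18, 34, 38, 41]
Stage 6 (OFFSET 1): 6+1=7, 12+1=13, 11+1=12, 18+1=19, 34+1=35, 38+1=39, 41+1=42 -> [7, 13, 12, 19, 35, 39, 42]

Answer: 7 13 12 19 35 39 42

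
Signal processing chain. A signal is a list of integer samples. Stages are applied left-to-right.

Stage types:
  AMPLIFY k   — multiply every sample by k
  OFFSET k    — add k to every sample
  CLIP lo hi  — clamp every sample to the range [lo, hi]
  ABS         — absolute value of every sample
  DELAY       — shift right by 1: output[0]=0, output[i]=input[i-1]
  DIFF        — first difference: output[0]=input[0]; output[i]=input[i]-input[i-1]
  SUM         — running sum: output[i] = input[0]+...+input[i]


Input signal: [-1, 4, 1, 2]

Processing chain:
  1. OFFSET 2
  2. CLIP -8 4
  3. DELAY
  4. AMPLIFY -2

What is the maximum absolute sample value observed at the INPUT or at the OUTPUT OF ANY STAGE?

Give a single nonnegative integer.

Input: [-1, 4, 1, 2] (max |s|=4)
Stage 1 (OFFSET 2): -1+2=1, 4+2=6, 1+2=3, 2+2=4 -> [1, 6, 3, 4] (max |s|=6)
Stage 2 (CLIP -8 4): clip(1,-8,4)=1, clip(6,-8,4)=4, clip(3,-8,4)=3, clip(4,-8,4)=4 -> [1, 4, 3, 4] (max |s|=4)
Stage 3 (DELAY): [0, 1, 4, 3] = [0, 1, 4, 3] -> [0, 1, 4, 3] (max |s|=4)
Stage 4 (AMPLIFY -2): 0*-2=0, 1*-2=-2, 4*-2=-8, 3*-2=-6 -> [0, -2, -8, -6] (max |s|=8)
Overall max amplitude: 8

Answer: 8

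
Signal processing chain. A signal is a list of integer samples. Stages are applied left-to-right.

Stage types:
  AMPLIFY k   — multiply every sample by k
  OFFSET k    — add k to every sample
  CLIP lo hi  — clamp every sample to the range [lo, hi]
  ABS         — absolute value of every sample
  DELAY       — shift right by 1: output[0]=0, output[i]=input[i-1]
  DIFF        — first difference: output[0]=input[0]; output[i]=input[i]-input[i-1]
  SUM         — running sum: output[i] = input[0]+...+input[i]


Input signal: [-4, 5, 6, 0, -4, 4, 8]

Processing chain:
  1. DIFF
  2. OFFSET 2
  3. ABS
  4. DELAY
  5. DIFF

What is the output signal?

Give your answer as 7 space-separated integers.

Input: [-4, 5, 6, 0, -4, 4, 8]
Stage 1 (DIFF): s[0]=-4, 5--4=9, 6-5=1, 0-6=-6, -4-0=-4, 4--4=8, 8-4=4 -> [-4, 9, 1, -6, -4, 8, 4]
Stage 2 (OFFSET 2): -4+2=-2, 9+2=11, 1+2=3, -6+2=-4, -4+2=-2, 8+2=10, 4+2=6 -> [-2, 11, 3, -4, -2, 10, 6]
Stage 3 (ABS): |-2|=2, |11|=11, |3|=3, |-4|=4, |-2|=2, |10|=10, |6|=6 -> [2, 11, 3, 4, 2, 10, 6]
Stage 4 (DELAY): [0, 2, 11, 3, 4, 2, 10] = [0, 2, 11, 3, 4, 2, 10] -> [0, 2, 11, 3, 4, 2, 10]
Stage 5 (DIFF): s[0]=0, 2-0=2, 11-2=9, 3-11=-8, 4-3=1, 2-4=-2, 10-2=8 -> [0, 2, 9, -8, 1, -2, 8]

Answer: 0 2 9 -8 1 -2 8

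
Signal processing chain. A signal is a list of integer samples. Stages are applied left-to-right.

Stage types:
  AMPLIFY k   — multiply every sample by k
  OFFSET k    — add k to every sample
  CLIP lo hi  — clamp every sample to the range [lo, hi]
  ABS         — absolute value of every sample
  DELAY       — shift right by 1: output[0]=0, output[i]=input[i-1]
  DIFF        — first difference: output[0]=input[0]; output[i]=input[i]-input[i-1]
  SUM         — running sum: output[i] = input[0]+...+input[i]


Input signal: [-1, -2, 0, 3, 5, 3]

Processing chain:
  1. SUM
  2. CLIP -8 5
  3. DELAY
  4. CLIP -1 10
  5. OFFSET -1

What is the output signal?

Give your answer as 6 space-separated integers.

Input: [-1, -2, 0, 3, 5, 3]
Stage 1 (SUM): sum[0..0]=-1, sum[0..1]=-3, sum[0..2]=-3, sum[0..3]=0, sum[0..4]=5, sum[0..5]=8 -> [-1, -3, -3, 0, 5, 8]
Stage 2 (CLIP -8 5): clip(-1,-8,5)=-1, clip(-3,-8,5)=-3, clip(-3,-8,5)=-3, clip(0,-8,5)=0, clip(5,-8,5)=5, clip(8,-8,5)=5 -> [-1, -3, -3, 0, 5, 5]
Stage 3 (DELAY): [0, -1, -3, -3, 0, 5] = [0, -1, -3, -3, 0, 5] -> [0, -1, -3, -3, 0, 5]
Stage 4 (CLIP -1 10): clip(0,-1,10)=0, clip(-1,-1,10)=-1, clip(-3,-1,10)=-1, clip(-3,-1,10)=-1, clip(0,-1,10)=0, clip(5,-1,10)=5 -> [0, -1, -1, -1, 0, 5]
Stage 5 (OFFSET -1): 0+-1=-1, -1+-1=-2, -1+-1=-2, -1+-1=-2, 0+-1=-1, 5+-1=4 -> [-1, -2, -2, -2, -1, 4]

Answer: -1 -2 -2 -2 -1 4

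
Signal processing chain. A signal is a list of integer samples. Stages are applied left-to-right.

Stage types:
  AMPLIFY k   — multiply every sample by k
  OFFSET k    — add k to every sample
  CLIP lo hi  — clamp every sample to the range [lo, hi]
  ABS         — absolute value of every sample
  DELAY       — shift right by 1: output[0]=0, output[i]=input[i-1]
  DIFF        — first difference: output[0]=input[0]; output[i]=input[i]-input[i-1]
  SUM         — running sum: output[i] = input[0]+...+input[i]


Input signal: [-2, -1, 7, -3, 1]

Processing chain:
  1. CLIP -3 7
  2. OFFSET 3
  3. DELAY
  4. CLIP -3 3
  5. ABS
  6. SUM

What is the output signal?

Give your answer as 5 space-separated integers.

Input: [-2, -1, 7, -3, 1]
Stage 1 (CLIP -3 7): clip(-2,-3,7)=-2, clip(-1,-3,7)=-1, clip(7,-3,7)=7, clip(-3,-3,7)=-3, clip(1,-3,7)=1 -> [-2, -1, 7, -3, 1]
Stage 2 (OFFSET 3): -2+3=1, -1+3=2, 7+3=10, -3+3=0, 1+3=4 -> [1, 2, 10, 0, 4]
Stage 3 (DELAY): [0, 1, 2, 10, 0] = [0, 1, 2, 10, 0] -> [0, 1, 2, 10, 0]
Stage 4 (CLIP -3 3): clip(0,-3,3)=0, clip(1,-3,3)=1, clip(2,-3,3)=2, clip(10,-3,3)=3, clip(0,-3,3)=0 -> [0, 1, 2, 3, 0]
Stage 5 (ABS): |0|=0, |1|=1, |2|=2, |3|=3, |0|=0 -> [0, 1, 2, 3, 0]
Stage 6 (SUM): sum[0..0]=0, sum[0..1]=1, sum[0..2]=3, sum[0..3]=6, sum[0..4]=6 -> [0, 1, 3, 6, 6]

Answer: 0 1 3 6 6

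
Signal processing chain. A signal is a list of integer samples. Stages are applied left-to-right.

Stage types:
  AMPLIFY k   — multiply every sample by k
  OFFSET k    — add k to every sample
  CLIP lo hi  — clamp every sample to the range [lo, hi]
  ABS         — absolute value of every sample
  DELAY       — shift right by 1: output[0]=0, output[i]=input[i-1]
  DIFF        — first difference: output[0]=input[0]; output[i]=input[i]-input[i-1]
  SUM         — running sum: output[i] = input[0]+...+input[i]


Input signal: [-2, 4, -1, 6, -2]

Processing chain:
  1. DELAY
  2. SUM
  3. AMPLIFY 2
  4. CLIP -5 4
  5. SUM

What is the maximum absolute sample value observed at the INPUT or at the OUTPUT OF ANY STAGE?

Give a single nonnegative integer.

Answer: 14

Derivation:
Input: [-2, 4, -1, 6, -2] (max |s|=6)
Stage 1 (DELAY): [0, -2, 4, -1, 6] = [0, -2, 4, -1, 6] -> [0, -2, 4, -1, 6] (max |s|=6)
Stage 2 (SUM): sum[0..0]=0, sum[0..1]=-2, sum[0..2]=2, sum[0..3]=1, sum[0..4]=7 -> [0, -2, 2, 1, 7] (max |s|=7)
Stage 3 (AMPLIFY 2): 0*2=0, -2*2=-4, 2*2=4, 1*2=2, 7*2=14 -> [0, -4, 4, 2, 14] (max |s|=14)
Stage 4 (CLIP -5 4): clip(0,-5,4)=0, clip(-4,-5,4)=-4, clip(4,-5,4)=4, clip(2,-5,4)=2, clip(14,-5,4)=4 -> [0, -4, 4, 2, 4] (max |s|=4)
Stage 5 (SUM): sum[0..0]=0, sum[0..1]=-4, sum[0..2]=0, sum[0..3]=2, sum[0..4]=6 -> [0, -4, 0, 2, 6] (max |s|=6)
Overall max amplitude: 14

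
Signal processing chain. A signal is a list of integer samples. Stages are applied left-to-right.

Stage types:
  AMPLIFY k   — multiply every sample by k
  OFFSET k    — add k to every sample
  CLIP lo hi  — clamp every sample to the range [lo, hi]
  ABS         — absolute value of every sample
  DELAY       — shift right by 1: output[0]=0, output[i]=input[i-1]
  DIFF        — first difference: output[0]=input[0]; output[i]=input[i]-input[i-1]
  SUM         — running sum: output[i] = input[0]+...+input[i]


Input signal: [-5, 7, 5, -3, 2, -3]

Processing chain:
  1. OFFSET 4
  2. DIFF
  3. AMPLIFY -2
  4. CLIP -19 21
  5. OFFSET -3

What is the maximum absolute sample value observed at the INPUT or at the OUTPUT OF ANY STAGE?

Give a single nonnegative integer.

Answer: 24

Derivation:
Input: [-5, 7, 5, -3, 2, -3] (max |s|=7)
Stage 1 (OFFSET 4): -5+4=-1, 7+4=11, 5+4=9, -3+4=1, 2+4=6, -3+4=1 -> [-1, 11, 9, 1, 6, 1] (max |s|=11)
Stage 2 (DIFF): s[0]=-1, 11--1=12, 9-11=-2, 1-9=-8, 6-1=5, 1-6=-5 -> [-1, 12, -2, -8, 5, -5] (max |s|=12)
Stage 3 (AMPLIFY -2): -1*-2=2, 12*-2=-24, -2*-2=4, -8*-2=16, 5*-2=-10, -5*-2=10 -> [2, -24, 4, 16, -10, 10] (max |s|=24)
Stage 4 (CLIP -19 21): clip(2,-19,21)=2, clip(-24,-19,21)=-19, clip(4,-19,21)=4, clip(16,-19,21)=16, clip(-10,-19,21)=-10, clip(10,-19,21)=10 -> [2, -19, 4, 16, -10, 10] (max |s|=19)
Stage 5 (OFFSET -3): 2+-3=-1, -19+-3=-22, 4+-3=1, 16+-3=13, -10+-3=-13, 10+-3=7 -> [-1, -22, 1, 13, -13, 7] (max |s|=22)
Overall max amplitude: 24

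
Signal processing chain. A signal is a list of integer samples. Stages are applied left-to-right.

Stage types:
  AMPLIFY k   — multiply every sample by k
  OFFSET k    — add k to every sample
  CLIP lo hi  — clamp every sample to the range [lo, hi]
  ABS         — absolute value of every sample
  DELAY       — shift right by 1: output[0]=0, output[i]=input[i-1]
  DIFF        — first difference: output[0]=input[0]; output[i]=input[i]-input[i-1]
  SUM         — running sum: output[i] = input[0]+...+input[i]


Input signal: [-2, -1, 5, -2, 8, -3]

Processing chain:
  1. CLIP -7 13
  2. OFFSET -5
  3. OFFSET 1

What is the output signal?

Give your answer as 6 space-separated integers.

Input: [-2, -1, 5, -2, 8, -3]
Stage 1 (CLIP -7 13): clip(-2,-7,13)=-2, clip(-1,-7,13)=-1, clip(5,-7,13)=5, clip(-2,-7,13)=-2, clip(8,-7,13)=8, clip(-3,-7,13)=-3 -> [-2, -1, 5, -2, 8, -3]
Stage 2 (OFFSET -5): -2+-5=-7, -1+-5=-6, 5+-5=0, -2+-5=-7, 8+-5=3, -3+-5=-8 -> [-7, -6, 0, -7, 3, -8]
Stage 3 (OFFSET 1): -7+1=-6, -6+1=-5, 0+1=1, -7+1=-6, 3+1=4, -8+1=-7 -> [-6, -5, 1, -6, 4, -7]

Answer: -6 -5 1 -6 4 -7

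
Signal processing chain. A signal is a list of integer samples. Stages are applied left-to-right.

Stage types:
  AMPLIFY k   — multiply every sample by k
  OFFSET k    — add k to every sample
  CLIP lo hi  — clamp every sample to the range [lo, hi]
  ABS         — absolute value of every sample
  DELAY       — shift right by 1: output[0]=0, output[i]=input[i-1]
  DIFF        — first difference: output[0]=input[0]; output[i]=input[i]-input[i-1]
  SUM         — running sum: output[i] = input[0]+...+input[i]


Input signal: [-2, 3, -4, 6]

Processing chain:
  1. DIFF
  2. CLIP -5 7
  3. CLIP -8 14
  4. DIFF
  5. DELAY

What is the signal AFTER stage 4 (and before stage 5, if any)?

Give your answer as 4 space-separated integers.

Input: [-2, 3, -4, 6]
Stage 1 (DIFF): s[0]=-2, 3--2=5, -4-3=-7, 6--4=10 -> [-2, 5, -7, 10]
Stage 2 (CLIP -5 7): clip(-2,-5,7)=-2, clip(5,-5,7)=5, clip(-7,-5,7)=-5, clip(10,-5,7)=7 -> [-2, 5, -5, 7]
Stage 3 (CLIP -8 14): clip(-2,-8,14)=-2, clip(5,-8,14)=5, clip(-5,-8,14)=-5, clip(7,-8,14)=7 -> [-2, 5, -5, 7]
Stage 4 (DIFF): s[0]=-2, 5--2=7, -5-5=-10, 7--5=12 -> [-2, 7, -10, 12]

Answer: -2 7 -10 12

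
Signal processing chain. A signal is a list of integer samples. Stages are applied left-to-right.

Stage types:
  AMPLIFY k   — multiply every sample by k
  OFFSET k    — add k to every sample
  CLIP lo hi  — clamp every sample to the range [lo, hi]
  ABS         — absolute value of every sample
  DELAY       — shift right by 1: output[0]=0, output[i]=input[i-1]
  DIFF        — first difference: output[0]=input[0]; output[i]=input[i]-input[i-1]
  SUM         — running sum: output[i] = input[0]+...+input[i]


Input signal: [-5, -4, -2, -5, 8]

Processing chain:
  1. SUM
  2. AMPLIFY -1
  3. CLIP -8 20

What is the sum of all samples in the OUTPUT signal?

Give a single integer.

Answer: 49

Derivation:
Input: [-5, -4, -2, -5, 8]
Stage 1 (SUM): sum[0..0]=-5, sum[0..1]=-9, sum[0..2]=-11, sum[0..3]=-16, sum[0..4]=-8 -> [-5, -9, -11, -16, -8]
Stage 2 (AMPLIFY -1): -5*-1=5, -9*-1=9, -11*-1=11, -16*-1=16, -8*-1=8 -> [5, 9, 11, 16, 8]
Stage 3 (CLIP -8 20): clip(5,-8,20)=5, clip(9,-8,20)=9, clip(11,-8,20)=11, clip(16,-8,20)=16, clip(8,-8,20)=8 -> [5, 9, 11, 16, 8]
Output sum: 49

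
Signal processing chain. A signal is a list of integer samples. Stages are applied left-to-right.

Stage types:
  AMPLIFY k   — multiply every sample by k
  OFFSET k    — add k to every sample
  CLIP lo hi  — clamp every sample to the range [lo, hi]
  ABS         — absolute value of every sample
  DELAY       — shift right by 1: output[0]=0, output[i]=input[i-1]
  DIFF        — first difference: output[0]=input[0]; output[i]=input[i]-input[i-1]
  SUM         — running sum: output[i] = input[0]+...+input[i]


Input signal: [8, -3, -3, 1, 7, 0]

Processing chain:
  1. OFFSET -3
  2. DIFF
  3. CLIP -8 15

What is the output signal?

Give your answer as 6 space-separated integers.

Answer: 5 -8 0 4 6 -7

Derivation:
Input: [8, -3, -3, 1, 7, 0]
Stage 1 (OFFSET -3): 8+-3=5, -3+-3=-6, -3+-3=-6, 1+-3=-2, 7+-3=4, 0+-3=-3 -> [5, -6, -6, -2, 4, -3]
Stage 2 (DIFF): s[0]=5, -6-5=-11, -6--6=0, -2--6=4, 4--2=6, -3-4=-7 -> [5, -11, 0, 4, 6, -7]
Stage 3 (CLIP -8 15): clip(5,-8,15)=5, clip(-11,-8,15)=-8, clip(0,-8,15)=0, clip(4,-8,15)=4, clip(6,-8,15)=6, clip(-7,-8,15)=-7 -> [5, -8, 0, 4, 6, -7]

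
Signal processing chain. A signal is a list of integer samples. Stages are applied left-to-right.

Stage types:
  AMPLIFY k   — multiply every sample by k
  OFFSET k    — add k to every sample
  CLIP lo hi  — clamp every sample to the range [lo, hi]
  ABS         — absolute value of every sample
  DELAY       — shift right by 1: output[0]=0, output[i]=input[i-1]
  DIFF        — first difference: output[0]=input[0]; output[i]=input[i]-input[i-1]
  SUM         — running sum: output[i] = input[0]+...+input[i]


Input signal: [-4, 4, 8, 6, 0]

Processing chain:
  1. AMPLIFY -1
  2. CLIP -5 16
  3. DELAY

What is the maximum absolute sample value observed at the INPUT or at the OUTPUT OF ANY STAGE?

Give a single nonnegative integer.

Answer: 8

Derivation:
Input: [-4, 4, 8, 6, 0] (max |s|=8)
Stage 1 (AMPLIFY -1): -4*-1=4, 4*-1=-4, 8*-1=-8, 6*-1=-6, 0*-1=0 -> [4, -4, -8, -6, 0] (max |s|=8)
Stage 2 (CLIP -5 16): clip(4,-5,16)=4, clip(-4,-5,16)=-4, clip(-8,-5,16)=-5, clip(-6,-5,16)=-5, clip(0,-5,16)=0 -> [4, -4, -5, -5, 0] (max |s|=5)
Stage 3 (DELAY): [0, 4, -4, -5, -5] = [0, 4, -4, -5, -5] -> [0, 4, -4, -5, -5] (max |s|=5)
Overall max amplitude: 8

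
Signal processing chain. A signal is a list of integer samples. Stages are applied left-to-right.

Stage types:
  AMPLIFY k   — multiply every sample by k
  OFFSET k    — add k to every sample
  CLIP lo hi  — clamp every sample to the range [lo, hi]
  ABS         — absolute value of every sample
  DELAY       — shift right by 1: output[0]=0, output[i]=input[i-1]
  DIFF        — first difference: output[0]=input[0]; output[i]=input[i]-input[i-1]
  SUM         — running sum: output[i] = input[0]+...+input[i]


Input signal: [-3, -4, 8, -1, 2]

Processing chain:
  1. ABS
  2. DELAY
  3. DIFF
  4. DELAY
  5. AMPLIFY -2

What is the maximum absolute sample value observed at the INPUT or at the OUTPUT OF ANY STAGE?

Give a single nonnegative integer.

Input: [-3, -4, 8, -1, 2] (max |s|=8)
Stage 1 (ABS): |-3|=3, |-4|=4, |8|=8, |-1|=1, |2|=2 -> [3, 4, 8, 1, 2] (max |s|=8)
Stage 2 (DELAY): [0, 3, 4, 8, 1] = [0, 3, 4, 8, 1] -> [0, 3, 4, 8, 1] (max |s|=8)
Stage 3 (DIFF): s[0]=0, 3-0=3, 4-3=1, 8-4=4, 1-8=-7 -> [0, 3, 1, 4, -7] (max |s|=7)
Stage 4 (DELAY): [0, 0, 3, 1, 4] = [0, 0, 3, 1, 4] -> [0, 0, 3, 1, 4] (max |s|=4)
Stage 5 (AMPLIFY -2): 0*-2=0, 0*-2=0, 3*-2=-6, 1*-2=-2, 4*-2=-8 -> [0, 0, -6, -2, -8] (max |s|=8)
Overall max amplitude: 8

Answer: 8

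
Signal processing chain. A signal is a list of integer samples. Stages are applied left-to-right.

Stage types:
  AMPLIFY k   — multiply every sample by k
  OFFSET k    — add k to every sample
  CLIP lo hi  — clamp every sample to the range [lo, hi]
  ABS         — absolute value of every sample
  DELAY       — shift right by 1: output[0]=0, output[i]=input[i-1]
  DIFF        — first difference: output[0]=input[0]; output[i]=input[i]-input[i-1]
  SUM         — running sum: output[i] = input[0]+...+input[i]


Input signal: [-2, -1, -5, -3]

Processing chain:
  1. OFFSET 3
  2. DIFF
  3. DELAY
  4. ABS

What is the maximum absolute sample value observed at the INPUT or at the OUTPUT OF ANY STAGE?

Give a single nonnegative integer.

Answer: 5

Derivation:
Input: [-2, -1, -5, -3] (max |s|=5)
Stage 1 (OFFSET 3): -2+3=1, -1+3=2, -5+3=-2, -3+3=0 -> [1, 2, -2, 0] (max |s|=2)
Stage 2 (DIFF): s[0]=1, 2-1=1, -2-2=-4, 0--2=2 -> [1, 1, -4, 2] (max |s|=4)
Stage 3 (DELAY): [0, 1, 1, -4] = [0, 1, 1, -4] -> [0, 1, 1, -4] (max |s|=4)
Stage 4 (ABS): |0|=0, |1|=1, |1|=1, |-4|=4 -> [0, 1, 1, 4] (max |s|=4)
Overall max amplitude: 5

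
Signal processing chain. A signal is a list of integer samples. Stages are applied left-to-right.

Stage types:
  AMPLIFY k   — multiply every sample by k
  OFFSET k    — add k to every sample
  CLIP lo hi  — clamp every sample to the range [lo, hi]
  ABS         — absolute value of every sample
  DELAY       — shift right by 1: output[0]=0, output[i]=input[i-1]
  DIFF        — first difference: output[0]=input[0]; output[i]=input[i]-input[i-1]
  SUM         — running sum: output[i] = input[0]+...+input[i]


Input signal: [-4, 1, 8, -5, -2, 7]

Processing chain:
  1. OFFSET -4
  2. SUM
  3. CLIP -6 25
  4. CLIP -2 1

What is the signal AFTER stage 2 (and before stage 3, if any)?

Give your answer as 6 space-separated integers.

Answer: -8 -11 -7 -16 -22 -19

Derivation:
Input: [-4, 1, 8, -5, -2, 7]
Stage 1 (OFFSET -4): -4+-4=-8, 1+-4=-3, 8+-4=4, -5+-4=-9, -2+-4=-6, 7+-4=3 -> [-8, -3, 4, -9, -6, 3]
Stage 2 (SUM): sum[0..0]=-8, sum[0..1]=-11, sum[0..2]=-7, sum[0..3]=-16, sum[0..4]=-22, sum[0..5]=-19 -> [-8, -11, -7, -16, -22, -19]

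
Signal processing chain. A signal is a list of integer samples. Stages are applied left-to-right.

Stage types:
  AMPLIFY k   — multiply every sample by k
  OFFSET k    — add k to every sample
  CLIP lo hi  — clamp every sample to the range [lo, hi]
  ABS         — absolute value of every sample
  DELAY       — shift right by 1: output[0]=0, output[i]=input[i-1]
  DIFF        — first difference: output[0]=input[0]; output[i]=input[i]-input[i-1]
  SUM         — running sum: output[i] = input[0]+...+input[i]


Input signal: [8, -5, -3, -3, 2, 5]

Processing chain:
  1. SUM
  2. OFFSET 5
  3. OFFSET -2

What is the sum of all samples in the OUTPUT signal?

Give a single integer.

Input: [8, -5, -3, -3, 2, 5]
Stage 1 (SUM): sum[0..0]=8, sum[0..1]=3, sum[0..2]=0, sum[0..3]=-3, sum[0..4]=-1, sum[0..5]=4 -> [8, 3, 0, -3, -1, 4]
Stage 2 (OFFSET 5): 8+5=13, 3+5=8, 0+5=5, -3+5=2, -1+5=4, 4+5=9 -> [13, 8, 5, 2, 4, 9]
Stage 3 (OFFSET -2): 13+-2=11, 8+-2=6, 5+-2=3, 2+-2=0, 4+-2=2, 9+-2=7 -> [11, 6, 3, 0, 2, 7]
Output sum: 29

Answer: 29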